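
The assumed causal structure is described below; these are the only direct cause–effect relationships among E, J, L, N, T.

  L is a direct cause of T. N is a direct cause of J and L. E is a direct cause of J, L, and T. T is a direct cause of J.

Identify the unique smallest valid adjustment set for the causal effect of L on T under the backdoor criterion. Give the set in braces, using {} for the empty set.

Variables eligible for adjustment (non-descendants of L, excluding L and T): {E, N}.
Backdoor paths from L to T:
  P1: L <- E -> T
  P2: L <- E -> J <- T
  P3: L <- N -> J <- E -> T
  P4: L <- N -> J <- T
The empty set is not sufficient: P1 (L <- E -> T) has no collider blocking it and no conditioned non-collider, so it is open.
Try {E}:
  P1: blocked at fork node E ∈ conditioning set.
  P2: blocked at fork node E ∈ conditioning set.
  P3: blocked at collider J (neither it nor any descendant is in the conditioning set).
  P4: blocked at collider J (neither it nor any descendant is in the conditioning set).
{E} contains no descendant of L and blocks every backdoor path.
No other singleton works — e.g. {N} leaves P1 open — so {E} is the unique smallest valid adjustment set.

{E}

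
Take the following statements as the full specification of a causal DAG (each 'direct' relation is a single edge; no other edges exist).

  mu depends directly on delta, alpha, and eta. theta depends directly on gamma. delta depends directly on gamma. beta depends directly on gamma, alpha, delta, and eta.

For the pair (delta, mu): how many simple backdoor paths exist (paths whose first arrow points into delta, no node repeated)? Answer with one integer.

A backdoor path from delta to mu is any simple undirected path whose first edge points into delta (i.e. leaves delta via a parent).
Parents of delta: {gamma}.
Enumerating:
  P1: delta <- gamma -> beta <- eta -> mu
  P2: delta <- gamma -> beta <- alpha -> mu
That exhausts the simple backdoor paths. Count: 2.

2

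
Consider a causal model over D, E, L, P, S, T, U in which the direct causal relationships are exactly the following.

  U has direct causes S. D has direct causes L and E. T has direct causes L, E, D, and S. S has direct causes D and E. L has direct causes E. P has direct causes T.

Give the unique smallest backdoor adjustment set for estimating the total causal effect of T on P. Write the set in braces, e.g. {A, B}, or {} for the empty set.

Variables eligible for adjustment (non-descendants of T, excluding T and P): {D, E, L, S, U}.
Backdoor paths from T to P:
  (none)
With no backdoor paths the empty set already satisfies the criterion, and it is trivially minimal.

{}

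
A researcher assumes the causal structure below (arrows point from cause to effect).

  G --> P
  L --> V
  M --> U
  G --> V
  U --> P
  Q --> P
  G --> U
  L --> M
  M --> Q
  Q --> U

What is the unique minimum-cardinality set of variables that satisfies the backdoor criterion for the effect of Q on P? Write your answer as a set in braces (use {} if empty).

{M}

Variables eligible for adjustment (non-descendants of Q, excluding Q and P): {G, L, M, V}.
Backdoor paths from Q to P:
  P1: Q <- M <- L -> V <- G -> U -> P
  P2: Q <- M <- L -> V <- G -> P
  P3: Q <- M -> U <- G -> P
  P4: Q <- M -> U -> P
The empty set is not sufficient: P4 (Q <- M -> U -> P) has no collider blocking it and no conditioned non-collider, so it is open.
Try {M}:
  P1: blocked at chain node M ∈ conditioning set.
  P2: blocked at chain node M ∈ conditioning set.
  P3: blocked at fork node M ∈ conditioning set.
  P4: blocked at fork node M ∈ conditioning set.
{M} contains no descendant of Q and blocks every backdoor path.
No other singleton works — e.g. {G} leaves P4 open — so {M} is the unique smallest valid adjustment set.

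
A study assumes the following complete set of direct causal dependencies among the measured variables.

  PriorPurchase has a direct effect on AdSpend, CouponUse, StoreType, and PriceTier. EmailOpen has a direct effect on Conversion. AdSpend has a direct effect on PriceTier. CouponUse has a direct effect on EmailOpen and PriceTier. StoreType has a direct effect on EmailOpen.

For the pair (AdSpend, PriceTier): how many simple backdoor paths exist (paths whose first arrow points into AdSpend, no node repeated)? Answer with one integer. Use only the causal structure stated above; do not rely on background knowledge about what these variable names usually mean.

A backdoor path from AdSpend to PriceTier is any simple undirected path whose first edge points into AdSpend (i.e. leaves AdSpend via a parent).
Parents of AdSpend: {PriorPurchase}.
Enumerating:
  P1: AdSpend <- PriorPurchase -> CouponUse -> PriceTier
  P2: AdSpend <- PriorPurchase -> StoreType -> EmailOpen <- CouponUse -> PriceTier
  P3: AdSpend <- PriorPurchase -> PriceTier
That exhausts the simple backdoor paths. Count: 3.

3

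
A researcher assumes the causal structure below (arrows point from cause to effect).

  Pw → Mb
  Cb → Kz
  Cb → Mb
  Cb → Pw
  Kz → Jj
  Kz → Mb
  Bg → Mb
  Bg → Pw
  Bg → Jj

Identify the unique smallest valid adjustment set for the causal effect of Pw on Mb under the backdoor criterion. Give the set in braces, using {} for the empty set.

Variables eligible for adjustment (non-descendants of Pw, excluding Pw and Mb): {Bg, Cb, Jj, Kz}.
Backdoor paths from Pw to Mb:
  P1: Pw <- Cb -> Kz -> Jj <- Bg -> Mb
  P2: Pw <- Cb -> Kz -> Mb
  P3: Pw <- Cb -> Mb
  P4: Pw <- Bg -> Jj <- Kz <- Cb -> Mb
  P5: Pw <- Bg -> Jj <- Kz -> Mb
  P6: Pw <- Bg -> Mb
The empty set is not sufficient: P2 (Pw <- Cb -> Kz -> Mb) has no collider blocking it and no conditioned non-collider, so it is open.
Try {Bg, Cb}:
  P1: blocked at fork node Cb ∈ conditioning set.
  P2: blocked at fork node Cb ∈ conditioning set.
  P3: blocked at fork node Cb ∈ conditioning set.
  P4: blocked at fork node Bg ∈ conditioning set.
  P5: blocked at fork node Bg ∈ conditioning set.
  P6: blocked at fork node Bg ∈ conditioning set.
{Bg, Cb} contains no descendant of Pw and blocks every backdoor path.
Every element of {Bg, Cb} is needed (dropping Bg leaves P6 open; dropping Cb leaves P2 open), so no proper subset is valid.
Among all size-2 subsets of the eligible variables, only {Bg, Cb} blocks every backdoor path, so it is the unique smallest valid adjustment set.

{Bg, Cb}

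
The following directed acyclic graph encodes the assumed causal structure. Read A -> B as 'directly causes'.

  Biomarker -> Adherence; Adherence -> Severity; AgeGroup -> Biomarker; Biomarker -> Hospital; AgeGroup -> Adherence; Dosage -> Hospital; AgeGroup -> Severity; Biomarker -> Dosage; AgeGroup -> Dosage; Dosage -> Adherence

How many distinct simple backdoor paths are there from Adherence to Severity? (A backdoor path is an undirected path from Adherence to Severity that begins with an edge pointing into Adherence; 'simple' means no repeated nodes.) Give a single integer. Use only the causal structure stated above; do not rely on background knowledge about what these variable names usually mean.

A backdoor path from Adherence to Severity is any simple undirected path whose first edge points into Adherence (i.e. leaves Adherence via a parent).
Parents of Adherence: {AgeGroup, Biomarker, Dosage}.
Enumerating:
  P1: Adherence <- AgeGroup -> Severity
  P2: Adherence <- Biomarker <- AgeGroup -> Severity
  P3: Adherence <- Biomarker -> Dosage <- AgeGroup -> Severity
  P4: Adherence <- Biomarker -> Hospital <- Dosage <- AgeGroup -> Severity
  P5: Adherence <- Dosage <- AgeGroup -> Severity
  P6: Adherence <- Dosage <- Biomarker <- AgeGroup -> Severity
  P7: Adherence <- Dosage -> Hospital <- Biomarker <- AgeGroup -> Severity
That exhausts the simple backdoor paths. Count: 7.

7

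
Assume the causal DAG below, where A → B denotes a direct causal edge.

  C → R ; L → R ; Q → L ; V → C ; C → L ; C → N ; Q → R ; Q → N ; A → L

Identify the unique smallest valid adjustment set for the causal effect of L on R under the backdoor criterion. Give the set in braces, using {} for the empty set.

{C, Q}

Variables eligible for adjustment (non-descendants of L, excluding L and R): {A, C, N, Q, V}.
Backdoor paths from L to R:
  P1: L <- C -> N <- Q -> R
  P2: L <- C -> R
  P3: L <- Q -> N <- C -> R
  P4: L <- Q -> R
The empty set is not sufficient: P2 (L <- C -> R) has no collider blocking it and no conditioned non-collider, so it is open.
Try {C, Q}:
  P1: blocked at fork node C ∈ conditioning set.
  P2: blocked at fork node C ∈ conditioning set.
  P3: blocked at fork node Q ∈ conditioning set.
  P4: blocked at fork node Q ∈ conditioning set.
{C, Q} contains no descendant of L and blocks every backdoor path.
Every element of {C, Q} is needed (dropping C leaves P2 open; dropping Q leaves P4 open), so no proper subset is valid.
Among all size-2 subsets of the eligible variables, only {C, Q} blocks every backdoor path, so it is the unique smallest valid adjustment set.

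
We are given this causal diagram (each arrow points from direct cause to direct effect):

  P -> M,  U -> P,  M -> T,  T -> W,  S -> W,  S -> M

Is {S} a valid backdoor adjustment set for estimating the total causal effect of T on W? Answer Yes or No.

Backdoor paths from T to W (paths whose first edge points into T):
  P1: T <- M <- S -> W
Condition 1 (no descendant of T in the set): holds — descendants of T are {W}; none are in {S}.
Condition 2 (every backdoor path blocked by {S}):
  P1: blocked at fork node S ∈ conditioning set.
{S} satisfies the backdoor criterion.

Yes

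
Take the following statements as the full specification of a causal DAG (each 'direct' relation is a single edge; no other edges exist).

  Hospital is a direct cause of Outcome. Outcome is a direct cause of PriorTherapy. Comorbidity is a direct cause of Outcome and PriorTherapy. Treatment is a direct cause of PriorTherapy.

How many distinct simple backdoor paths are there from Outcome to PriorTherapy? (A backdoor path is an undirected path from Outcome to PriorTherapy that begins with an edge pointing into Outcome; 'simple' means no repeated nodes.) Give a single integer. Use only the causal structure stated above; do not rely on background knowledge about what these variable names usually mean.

A backdoor path from Outcome to PriorTherapy is any simple undirected path whose first edge points into Outcome (i.e. leaves Outcome via a parent).
Parents of Outcome: {Comorbidity, Hospital}.
Enumerating:
  P1: Outcome <- Comorbidity -> PriorTherapy
That exhausts the simple backdoor paths. Count: 1.

1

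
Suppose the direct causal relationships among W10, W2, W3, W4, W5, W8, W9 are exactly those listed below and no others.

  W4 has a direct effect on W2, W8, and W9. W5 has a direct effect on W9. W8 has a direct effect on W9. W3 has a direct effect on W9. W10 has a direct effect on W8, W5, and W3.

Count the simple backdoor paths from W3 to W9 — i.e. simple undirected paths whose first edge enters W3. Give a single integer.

3

A backdoor path from W3 to W9 is any simple undirected path whose first edge points into W3 (i.e. leaves W3 via a parent).
Parents of W3: {W10}.
Enumerating:
  P1: W3 <- W10 -> W8 <- W4 -> W9
  P2: W3 <- W10 -> W8 -> W9
  P3: W3 <- W10 -> W5 -> W9
That exhausts the simple backdoor paths. Count: 3.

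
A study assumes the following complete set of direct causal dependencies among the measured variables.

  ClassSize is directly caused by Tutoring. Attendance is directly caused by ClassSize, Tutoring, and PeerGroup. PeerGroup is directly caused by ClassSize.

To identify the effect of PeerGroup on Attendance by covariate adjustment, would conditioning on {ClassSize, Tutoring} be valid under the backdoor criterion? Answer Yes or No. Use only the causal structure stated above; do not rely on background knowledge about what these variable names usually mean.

Yes

Backdoor paths from PeerGroup to Attendance (paths whose first edge points into PeerGroup):
  P1: PeerGroup <- ClassSize <- Tutoring -> Attendance
  P2: PeerGroup <- ClassSize -> Attendance
Condition 1 (no descendant of PeerGroup in the set): holds — descendants of PeerGroup are {Attendance}; none are in {ClassSize, Tutoring}.
Condition 2 (every backdoor path blocked by {ClassSize, Tutoring}):
  P1: blocked at chain node ClassSize ∈ conditioning set.
  P2: blocked at fork node ClassSize ∈ conditioning set.
{ClassSize, Tutoring} satisfies the backdoor criterion.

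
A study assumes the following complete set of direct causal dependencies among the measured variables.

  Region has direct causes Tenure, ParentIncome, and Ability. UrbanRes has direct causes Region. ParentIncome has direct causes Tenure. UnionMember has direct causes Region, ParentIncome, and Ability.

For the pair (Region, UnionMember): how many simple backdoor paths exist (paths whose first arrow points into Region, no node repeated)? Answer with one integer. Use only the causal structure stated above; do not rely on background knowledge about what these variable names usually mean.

A backdoor path from Region to UnionMember is any simple undirected path whose first edge points into Region (i.e. leaves Region via a parent).
Parents of Region: {Ability, ParentIncome, Tenure}.
Enumerating:
  P1: Region <- Ability -> UnionMember
  P2: Region <- Tenure -> ParentIncome -> UnionMember
  P3: Region <- ParentIncome -> UnionMember
That exhausts the simple backdoor paths. Count: 3.

3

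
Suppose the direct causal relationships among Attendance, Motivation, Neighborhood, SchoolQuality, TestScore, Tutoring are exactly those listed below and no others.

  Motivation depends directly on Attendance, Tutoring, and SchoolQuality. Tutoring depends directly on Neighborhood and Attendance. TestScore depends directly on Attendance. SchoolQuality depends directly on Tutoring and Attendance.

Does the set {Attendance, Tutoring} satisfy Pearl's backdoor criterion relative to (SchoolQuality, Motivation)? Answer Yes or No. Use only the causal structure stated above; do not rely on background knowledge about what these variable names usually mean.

Yes

Backdoor paths from SchoolQuality to Motivation (paths whose first edge points into SchoolQuality):
  P1: SchoolQuality <- Attendance -> Tutoring -> Motivation
  P2: SchoolQuality <- Attendance -> Motivation
  P3: SchoolQuality <- Tutoring <- Attendance -> Motivation
  P4: SchoolQuality <- Tutoring -> Motivation
Condition 1 (no descendant of SchoolQuality in the set): holds — descendants of SchoolQuality are {Motivation}; none are in {Attendance, Tutoring}.
Condition 2 (every backdoor path blocked by {Attendance, Tutoring}):
  P1: blocked at fork node Attendance ∈ conditioning set.
  P2: blocked at fork node Attendance ∈ conditioning set.
  P3: blocked at chain node Tutoring ∈ conditioning set.
  P4: blocked at fork node Tutoring ∈ conditioning set.
{Attendance, Tutoring} satisfies the backdoor criterion.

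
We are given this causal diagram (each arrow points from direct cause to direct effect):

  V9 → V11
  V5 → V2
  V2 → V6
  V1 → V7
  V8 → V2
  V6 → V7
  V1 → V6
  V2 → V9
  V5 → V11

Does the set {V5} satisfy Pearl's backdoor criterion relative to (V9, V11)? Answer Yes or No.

Backdoor paths from V9 to V11 (paths whose first edge points into V9):
  P1: V9 <- V2 <- V5 -> V11
Condition 1 (no descendant of V9 in the set): holds — descendants of V9 are {V11}; none are in {V5}.
Condition 2 (every backdoor path blocked by {V5}):
  P1: blocked at fork node V5 ∈ conditioning set.
{V5} satisfies the backdoor criterion.

Yes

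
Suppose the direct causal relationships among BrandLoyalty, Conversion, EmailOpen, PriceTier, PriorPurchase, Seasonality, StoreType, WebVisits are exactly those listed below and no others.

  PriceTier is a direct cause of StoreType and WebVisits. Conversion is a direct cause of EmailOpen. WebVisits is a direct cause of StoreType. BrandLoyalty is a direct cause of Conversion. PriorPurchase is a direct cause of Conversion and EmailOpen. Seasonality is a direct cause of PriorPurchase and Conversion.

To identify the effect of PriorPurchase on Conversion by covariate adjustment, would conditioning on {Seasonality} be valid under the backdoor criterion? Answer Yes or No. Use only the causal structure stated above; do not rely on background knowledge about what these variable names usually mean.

Yes

Backdoor paths from PriorPurchase to Conversion (paths whose first edge points into PriorPurchase):
  P1: PriorPurchase <- Seasonality -> Conversion
Condition 1 (no descendant of PriorPurchase in the set): holds — descendants of PriorPurchase are {Conversion, EmailOpen}; none are in {Seasonality}.
Condition 2 (every backdoor path blocked by {Seasonality}):
  P1: blocked at fork node Seasonality ∈ conditioning set.
{Seasonality} satisfies the backdoor criterion.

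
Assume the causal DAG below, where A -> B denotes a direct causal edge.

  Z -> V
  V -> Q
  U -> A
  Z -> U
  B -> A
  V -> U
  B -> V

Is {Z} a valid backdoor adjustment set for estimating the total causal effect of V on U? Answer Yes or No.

Yes

Backdoor paths from V to U (paths whose first edge points into V):
  P1: V <- Z -> U
  P2: V <- B -> A <- U
Condition 1 (no descendant of V in the set): holds — descendants of V are {A, Q, U}; none are in {Z}.
Condition 2 (every backdoor path blocked by {Z}):
  P1: blocked at fork node Z ∈ conditioning set.
  P2: blocked at collider A (neither it nor any descendant is in the conditioning set).
{Z} satisfies the backdoor criterion.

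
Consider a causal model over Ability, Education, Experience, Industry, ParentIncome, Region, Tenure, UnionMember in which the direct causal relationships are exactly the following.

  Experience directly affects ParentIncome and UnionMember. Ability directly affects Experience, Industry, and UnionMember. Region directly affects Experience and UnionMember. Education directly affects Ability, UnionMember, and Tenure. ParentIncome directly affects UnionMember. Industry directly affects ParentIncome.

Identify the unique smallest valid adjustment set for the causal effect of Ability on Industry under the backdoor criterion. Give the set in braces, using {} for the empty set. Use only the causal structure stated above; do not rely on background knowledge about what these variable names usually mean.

Variables eligible for adjustment (non-descendants of Ability, excluding Ability and Industry): {Education, Region, Tenure}.
Backdoor paths from Ability to Industry:
  P1: Ability <- Education -> UnionMember <- Region -> Experience -> ParentIncome <- Industry
  P2: Ability <- Education -> UnionMember <- Experience -> ParentIncome <- Industry
  P3: Ability <- Education -> UnionMember <- ParentIncome <- Industry
Each backdoor path contains an unconditioned collider, so every path is already blocked with the empty conditioning set:
  P1: blocked at collider UnionMember (neither it nor any descendant is in the conditioning set).
  P2: blocked at collider UnionMember (neither it nor any descendant is in the conditioning set).
  P3: blocked at collider UnionMember (neither it nor any descendant is in the conditioning set).
The empty set is therefore the unique smallest valid set.

{}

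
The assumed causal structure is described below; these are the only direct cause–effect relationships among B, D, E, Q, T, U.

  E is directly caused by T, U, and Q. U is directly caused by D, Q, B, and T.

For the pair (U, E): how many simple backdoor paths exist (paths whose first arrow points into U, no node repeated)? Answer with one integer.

2

A backdoor path from U to E is any simple undirected path whose first edge points into U (i.e. leaves U via a parent).
Parents of U: {B, D, Q, T}.
Enumerating:
  P1: U <- Q -> E
  P2: U <- T -> E
That exhausts the simple backdoor paths. Count: 2.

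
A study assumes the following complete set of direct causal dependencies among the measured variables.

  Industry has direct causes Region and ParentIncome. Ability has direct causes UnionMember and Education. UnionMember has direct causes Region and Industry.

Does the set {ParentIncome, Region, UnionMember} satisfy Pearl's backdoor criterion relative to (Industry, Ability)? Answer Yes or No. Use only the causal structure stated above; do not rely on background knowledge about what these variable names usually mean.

Backdoor paths from Industry to Ability (paths whose first edge points into Industry):
  P1: Industry <- Region -> UnionMember -> Ability
Condition 1 (no descendant of Industry in the set): FAILS — UnionMember is a descendant of Industry.
Condition 2 (every backdoor path blocked by {ParentIncome, Region, UnionMember}):
  P1: blocked at fork node Region ∈ conditioning set.
{ParentIncome, Region, UnionMember} does not satisfy the backdoor criterion.

No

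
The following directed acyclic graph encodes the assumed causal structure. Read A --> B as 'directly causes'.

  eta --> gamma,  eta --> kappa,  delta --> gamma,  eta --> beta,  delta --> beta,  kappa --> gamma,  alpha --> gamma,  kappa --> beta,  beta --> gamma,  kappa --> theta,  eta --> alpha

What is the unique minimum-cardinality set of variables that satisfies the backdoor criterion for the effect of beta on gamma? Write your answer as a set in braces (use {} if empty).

{delta, eta, kappa}

Variables eligible for adjustment (non-descendants of beta, excluding beta and gamma): {alpha, delta, eta, kappa, theta}.
Backdoor paths from beta to gamma:
  P1: beta <- delta -> gamma
  P2: beta <- eta -> alpha -> gamma
  P3: beta <- eta -> kappa -> gamma
  P4: beta <- eta -> gamma
  P5: beta <- kappa <- eta -> alpha -> gamma
  P6: beta <- kappa <- eta -> gamma
  P7: beta <- kappa -> gamma
The empty set is not sufficient: P1 (beta <- delta -> gamma) has no collider blocking it and no conditioned non-collider, so it is open.
Try {delta, eta, kappa}:
  P1: blocked at fork node delta ∈ conditioning set.
  P2: blocked at fork node eta ∈ conditioning set.
  P3: blocked at fork node eta ∈ conditioning set.
  P4: blocked at fork node eta ∈ conditioning set.
  P5: blocked at chain node kappa ∈ conditioning set.
  P6: blocked at chain node kappa ∈ conditioning set.
  P7: blocked at fork node kappa ∈ conditioning set.
{delta, eta, kappa} contains no descendant of beta and blocks every backdoor path.
Every element of {delta, eta, kappa} is needed (dropping delta leaves P1 open; dropping eta leaves P2 open; dropping kappa leaves P7 open), so no proper subset is valid.
Among all size-3 subsets of the eligible variables, only {delta, eta, kappa} blocks every backdoor path, so it is the unique smallest valid adjustment set.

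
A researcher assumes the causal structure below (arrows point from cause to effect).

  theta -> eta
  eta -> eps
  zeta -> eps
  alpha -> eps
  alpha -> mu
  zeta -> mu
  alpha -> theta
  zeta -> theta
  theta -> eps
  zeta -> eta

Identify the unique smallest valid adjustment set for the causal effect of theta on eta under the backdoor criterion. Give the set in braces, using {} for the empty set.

Variables eligible for adjustment (non-descendants of theta, excluding theta and eta): {alpha, mu, zeta}.
Backdoor paths from theta to eta:
  P1: theta <- alpha -> mu <- zeta -> eta
  P2: theta <- alpha -> mu <- zeta -> eps <- eta
  P3: theta <- alpha -> eps <- zeta -> eta
  P4: theta <- alpha -> eps <- eta
  P5: theta <- zeta -> mu <- alpha -> eps <- eta
  P6: theta <- zeta -> eta
  P7: theta <- zeta -> eps <- eta
The empty set is not sufficient: P6 (theta <- zeta -> eta) has no collider blocking it and no conditioned non-collider, so it is open.
Try {zeta}:
  P1: blocked at collider mu (neither it nor any descendant is in the conditioning set).
  P2: blocked at collider mu (neither it nor any descendant is in the conditioning set).
  P3: blocked at collider eps (neither it nor any descendant is in the conditioning set).
  P4: blocked at collider eps (neither it nor any descendant is in the conditioning set).
  P5: blocked at fork node zeta ∈ conditioning set.
  P6: blocked at fork node zeta ∈ conditioning set.
  P7: blocked at fork node zeta ∈ conditioning set.
{zeta} contains no descendant of theta and blocks every backdoor path.
No other singleton works — e.g. {alpha} leaves P6 open — so {zeta} is the unique smallest valid adjustment set.

{zeta}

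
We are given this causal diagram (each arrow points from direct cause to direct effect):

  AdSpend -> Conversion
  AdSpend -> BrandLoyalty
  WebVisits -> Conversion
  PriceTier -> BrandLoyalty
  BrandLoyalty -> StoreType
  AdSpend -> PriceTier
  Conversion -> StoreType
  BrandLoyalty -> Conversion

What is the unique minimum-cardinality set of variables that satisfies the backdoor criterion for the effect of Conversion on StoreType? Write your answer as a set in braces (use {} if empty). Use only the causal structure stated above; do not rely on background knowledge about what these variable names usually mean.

{BrandLoyalty}

Variables eligible for adjustment (non-descendants of Conversion, excluding Conversion and StoreType): {AdSpend, BrandLoyalty, PriceTier, WebVisits}.
Backdoor paths from Conversion to StoreType:
  P1: Conversion <- AdSpend -> PriceTier -> BrandLoyalty -> StoreType
  P2: Conversion <- AdSpend -> BrandLoyalty -> StoreType
  P3: Conversion <- BrandLoyalty -> StoreType
The empty set is not sufficient: P1 (Conversion <- AdSpend -> PriceTier -> BrandLoyalty -> StoreType) has no collider blocking it and no conditioned non-collider, so it is open.
Try {BrandLoyalty}:
  P1: blocked at chain node BrandLoyalty ∈ conditioning set.
  P2: blocked at chain node BrandLoyalty ∈ conditioning set.
  P3: blocked at fork node BrandLoyalty ∈ conditioning set.
{BrandLoyalty} contains no descendant of Conversion and blocks every backdoor path.
No other singleton works — e.g. {WebVisits} leaves P1 open — so {BrandLoyalty} is the unique smallest valid adjustment set.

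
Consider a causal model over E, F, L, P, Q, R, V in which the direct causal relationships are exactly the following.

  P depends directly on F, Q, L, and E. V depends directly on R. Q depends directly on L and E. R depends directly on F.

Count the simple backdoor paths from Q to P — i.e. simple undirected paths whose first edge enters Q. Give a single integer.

A backdoor path from Q to P is any simple undirected path whose first edge points into Q (i.e. leaves Q via a parent).
Parents of Q: {E, L}.
Enumerating:
  P1: Q <- E -> P
  P2: Q <- L -> P
That exhausts the simple backdoor paths. Count: 2.

2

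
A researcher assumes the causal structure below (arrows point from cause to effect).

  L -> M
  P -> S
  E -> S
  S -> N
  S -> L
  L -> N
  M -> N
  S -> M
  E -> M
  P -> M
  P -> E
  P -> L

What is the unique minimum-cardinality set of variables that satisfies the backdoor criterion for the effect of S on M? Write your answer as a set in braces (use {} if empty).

{E, P}

Variables eligible for adjustment (non-descendants of S, excluding S and M): {E, P}.
Backdoor paths from S to M:
  P1: S <- P -> E -> M
  P2: S <- P -> L -> M
  P3: S <- P -> L -> N <- M
  P4: S <- P -> M
  P5: S <- E <- P -> L -> M
  P6: S <- E <- P -> L -> N <- M
  P7: S <- E <- P -> M
  P8: S <- E -> M
The empty set is not sufficient: P1 (S <- P -> E -> M) has no collider blocking it and no conditioned non-collider, so it is open.
Try {E, P}:
  P1: blocked at fork node P ∈ conditioning set.
  P2: blocked at fork node P ∈ conditioning set.
  P3: blocked at fork node P ∈ conditioning set.
  P4: blocked at fork node P ∈ conditioning set.
  P5: blocked at chain node E ∈ conditioning set.
  P6: blocked at chain node E ∈ conditioning set.
  P7: blocked at chain node E ∈ conditioning set.
  P8: blocked at fork node E ∈ conditioning set.
{E, P} contains no descendant of S and blocks every backdoor path.
Every element of {E, P} is needed (dropping E leaves P8 open; dropping P leaves P2 open), so no proper subset is valid.
Among all size-2 subsets of the eligible variables, only {E, P} blocks every backdoor path, so it is the unique smallest valid adjustment set.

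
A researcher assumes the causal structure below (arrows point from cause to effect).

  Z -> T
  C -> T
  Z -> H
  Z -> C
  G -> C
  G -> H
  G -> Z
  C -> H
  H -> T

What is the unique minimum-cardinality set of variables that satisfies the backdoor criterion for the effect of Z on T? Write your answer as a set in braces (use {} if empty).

{G}

Variables eligible for adjustment (non-descendants of Z, excluding Z and T): {G}.
Backdoor paths from Z to T:
  P1: Z <- G -> C -> H -> T
  P2: Z <- G -> C -> T
  P3: Z <- G -> H <- C -> T
  P4: Z <- G -> H -> T
The empty set is not sufficient: P1 (Z <- G -> C -> H -> T) has no collider blocking it and no conditioned non-collider, so it is open.
Try {G}:
  P1: blocked at fork node G ∈ conditioning set.
  P2: blocked at fork node G ∈ conditioning set.
  P3: blocked at fork node G ∈ conditioning set.
  P4: blocked at fork node G ∈ conditioning set.
{G} contains no descendant of Z and blocks every backdoor path.
{G} is the unique smallest valid adjustment set.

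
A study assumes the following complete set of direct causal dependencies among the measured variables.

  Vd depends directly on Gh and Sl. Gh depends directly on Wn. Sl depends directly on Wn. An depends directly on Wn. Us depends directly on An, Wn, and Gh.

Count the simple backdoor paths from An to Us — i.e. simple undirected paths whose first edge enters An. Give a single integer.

A backdoor path from An to Us is any simple undirected path whose first edge points into An (i.e. leaves An via a parent).
Parents of An: {Wn}.
Enumerating:
  P1: An <- Wn -> Gh -> Us
  P2: An <- Wn -> Sl -> Vd <- Gh -> Us
  P3: An <- Wn -> Us
That exhausts the simple backdoor paths. Count: 3.

3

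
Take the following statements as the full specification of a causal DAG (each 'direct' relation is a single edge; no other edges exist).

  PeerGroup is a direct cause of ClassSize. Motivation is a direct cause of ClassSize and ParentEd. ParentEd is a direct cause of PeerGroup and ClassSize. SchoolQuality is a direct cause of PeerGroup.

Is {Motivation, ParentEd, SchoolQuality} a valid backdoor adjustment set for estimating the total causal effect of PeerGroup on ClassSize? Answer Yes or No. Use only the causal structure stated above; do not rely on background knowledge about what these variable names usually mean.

Backdoor paths from PeerGroup to ClassSize (paths whose first edge points into PeerGroup):
  P1: PeerGroup <- ParentEd <- Motivation -> ClassSize
  P2: PeerGroup <- ParentEd -> ClassSize
Condition 1 (no descendant of PeerGroup in the set): holds — descendants of PeerGroup are {ClassSize}; none are in {Motivation, ParentEd, SchoolQuality}.
Condition 2 (every backdoor path blocked by {Motivation, ParentEd, SchoolQuality}):
  P1: blocked at chain node ParentEd ∈ conditioning set.
  P2: blocked at fork node ParentEd ∈ conditioning set.
{Motivation, ParentEd, SchoolQuality} satisfies the backdoor criterion.

Yes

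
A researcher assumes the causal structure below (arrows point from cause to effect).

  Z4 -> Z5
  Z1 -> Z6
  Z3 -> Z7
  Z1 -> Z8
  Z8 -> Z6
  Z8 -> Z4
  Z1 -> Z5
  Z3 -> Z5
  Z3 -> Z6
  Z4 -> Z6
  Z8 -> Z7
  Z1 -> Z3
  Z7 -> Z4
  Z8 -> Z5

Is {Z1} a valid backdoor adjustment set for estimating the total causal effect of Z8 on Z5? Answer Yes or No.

Backdoor paths from Z8 to Z5 (paths whose first edge points into Z8):
  P1: Z8 <- Z1 -> Z3 -> Z7 -> Z4 -> Z5
  P2: Z8 <- Z1 -> Z3 -> Z6 <- Z4 -> Z5
  P3: Z8 <- Z1 -> Z3 -> Z5
  P4: Z8 <- Z1 -> Z6 <- Z3 -> Z7 -> Z4 -> Z5
  P5: Z8 <- Z1 -> Z6 <- Z3 -> Z5
  P6: Z8 <- Z1 -> Z6 <- Z4 <- Z7 <- Z3 -> Z5
  P7: Z8 <- Z1 -> Z6 <- Z4 -> Z5
  P8: Z8 <- Z1 -> Z5
Condition 1 (no descendant of Z8 in the set): holds — descendants of Z8 are {Z4, Z5, Z6, Z7}; none are in {Z1}.
Condition 2 (every backdoor path blocked by {Z1}):
  P1: blocked at fork node Z1 ∈ conditioning set.
  P2: blocked at fork node Z1 ∈ conditioning set.
  P3: blocked at fork node Z1 ∈ conditioning set.
  P4: blocked at fork node Z1 ∈ conditioning set.
  P5: blocked at fork node Z1 ∈ conditioning set.
  P6: blocked at fork node Z1 ∈ conditioning set.
  P7: blocked at fork node Z1 ∈ conditioning set.
  P8: blocked at fork node Z1 ∈ conditioning set.
{Z1} satisfies the backdoor criterion.

Yes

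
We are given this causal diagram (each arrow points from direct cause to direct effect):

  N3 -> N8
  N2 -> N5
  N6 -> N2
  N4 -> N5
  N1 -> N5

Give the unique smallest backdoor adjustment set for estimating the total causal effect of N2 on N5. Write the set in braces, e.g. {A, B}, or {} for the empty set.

Variables eligible for adjustment (non-descendants of N2, excluding N2 and N5): {N1, N3, N4, N6, N8}.
Backdoor paths from N2 to N5:
  (none)
With no backdoor paths the empty set already satisfies the criterion, and it is trivially minimal.

{}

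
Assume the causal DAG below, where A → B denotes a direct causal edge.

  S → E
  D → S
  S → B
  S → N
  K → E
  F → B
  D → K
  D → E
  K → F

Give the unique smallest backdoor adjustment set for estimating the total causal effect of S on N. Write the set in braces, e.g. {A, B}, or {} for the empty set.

{}

Variables eligible for adjustment (non-descendants of S, excluding S and N): {D, F, K}.
Backdoor paths from S to N:
  (none)
With no backdoor paths the empty set already satisfies the criterion, and it is trivially minimal.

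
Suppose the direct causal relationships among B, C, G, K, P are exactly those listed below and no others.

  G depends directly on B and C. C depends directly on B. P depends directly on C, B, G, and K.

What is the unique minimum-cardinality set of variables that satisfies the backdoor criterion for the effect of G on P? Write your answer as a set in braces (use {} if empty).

Variables eligible for adjustment (non-descendants of G, excluding G and P): {B, C, K}.
Backdoor paths from G to P:
  P1: G <- B -> C -> P
  P2: G <- B -> P
  P3: G <- C <- B -> P
  P4: G <- C -> P
The empty set is not sufficient: P1 (G <- B -> C -> P) has no collider blocking it and no conditioned non-collider, so it is open.
Try {B, C}:
  P1: blocked at fork node B ∈ conditioning set.
  P2: blocked at fork node B ∈ conditioning set.
  P3: blocked at chain node C ∈ conditioning set.
  P4: blocked at fork node C ∈ conditioning set.
{B, C} contains no descendant of G and blocks every backdoor path.
Every element of {B, C} is needed (dropping B leaves P2 open; dropping C leaves P4 open), so no proper subset is valid.
Among all size-2 subsets of the eligible variables, only {B, C} blocks every backdoor path, so it is the unique smallest valid adjustment set.

{B, C}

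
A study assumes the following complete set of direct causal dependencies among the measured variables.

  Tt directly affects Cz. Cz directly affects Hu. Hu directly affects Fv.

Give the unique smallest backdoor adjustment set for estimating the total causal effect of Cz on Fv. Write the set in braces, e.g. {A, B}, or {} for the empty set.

{}

Variables eligible for adjustment (non-descendants of Cz, excluding Cz and Fv): {Tt}.
Backdoor paths from Cz to Fv:
  (none)
With no backdoor paths the empty set already satisfies the criterion, and it is trivially minimal.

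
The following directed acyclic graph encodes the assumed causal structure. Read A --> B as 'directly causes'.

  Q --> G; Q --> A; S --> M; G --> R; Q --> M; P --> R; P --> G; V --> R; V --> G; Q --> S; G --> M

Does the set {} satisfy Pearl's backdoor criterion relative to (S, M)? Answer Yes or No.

Backdoor paths from S to M (paths whose first edge points into S):
  P1: S <- Q -> G -> M
  P2: S <- Q -> M
Condition 1 (no descendant of S in the set): holds — descendants of S are {M}; none are in {}.
Condition 2 (every backdoor path blocked by {}):
  P1: open — no interior node is in the conditioning set.
  P2: open — no interior node is in the conditioning set.
{} does not satisfy the backdoor criterion.

No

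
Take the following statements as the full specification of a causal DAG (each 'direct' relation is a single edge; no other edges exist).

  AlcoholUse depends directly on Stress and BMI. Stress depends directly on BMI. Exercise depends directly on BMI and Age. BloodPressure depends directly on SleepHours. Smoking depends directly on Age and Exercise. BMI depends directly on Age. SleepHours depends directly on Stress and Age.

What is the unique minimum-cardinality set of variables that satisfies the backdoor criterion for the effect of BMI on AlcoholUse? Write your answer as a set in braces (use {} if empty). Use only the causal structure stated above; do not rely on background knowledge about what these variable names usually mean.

Variables eligible for adjustment (non-descendants of BMI, excluding BMI and AlcoholUse): {Age}.
Backdoor paths from BMI to AlcoholUse:
  P1: BMI <- Age -> SleepHours <- Stress -> AlcoholUse
Each backdoor path contains an unconditioned collider, so every path is already blocked with the empty conditioning set:
  P1: blocked at collider SleepHours (neither it nor any descendant is in the conditioning set).
The empty set is therefore the unique smallest valid set.

{}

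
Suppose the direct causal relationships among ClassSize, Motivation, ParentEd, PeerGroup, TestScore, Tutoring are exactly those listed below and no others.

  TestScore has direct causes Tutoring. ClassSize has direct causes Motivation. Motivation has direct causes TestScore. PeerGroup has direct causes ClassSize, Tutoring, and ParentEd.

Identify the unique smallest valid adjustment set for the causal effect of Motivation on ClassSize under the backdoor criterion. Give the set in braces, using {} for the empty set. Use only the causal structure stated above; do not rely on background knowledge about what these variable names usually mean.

Variables eligible for adjustment (non-descendants of Motivation, excluding Motivation and ClassSize): {ParentEd, TestScore, Tutoring}.
Backdoor paths from Motivation to ClassSize:
  P1: Motivation <- TestScore <- Tutoring -> PeerGroup <- ClassSize
Each backdoor path contains an unconditioned collider, so every path is already blocked with the empty conditioning set:
  P1: blocked at collider PeerGroup (neither it nor any descendant is in the conditioning set).
The empty set is therefore the unique smallest valid set.

{}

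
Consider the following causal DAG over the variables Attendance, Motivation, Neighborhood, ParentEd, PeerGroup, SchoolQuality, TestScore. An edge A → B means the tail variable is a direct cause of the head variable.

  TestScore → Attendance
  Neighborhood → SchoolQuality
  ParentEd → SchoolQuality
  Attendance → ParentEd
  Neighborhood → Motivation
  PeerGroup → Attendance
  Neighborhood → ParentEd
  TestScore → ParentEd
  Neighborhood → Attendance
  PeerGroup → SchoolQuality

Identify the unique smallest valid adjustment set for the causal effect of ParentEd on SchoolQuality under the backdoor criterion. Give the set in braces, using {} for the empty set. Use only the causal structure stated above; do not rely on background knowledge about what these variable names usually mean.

Variables eligible for adjustment (non-descendants of ParentEd, excluding ParentEd and SchoolQuality): {Attendance, Motivation, Neighborhood, PeerGroup, TestScore}.
Backdoor paths from ParentEd to SchoolQuality:
  P1: ParentEd <- Neighborhood -> Attendance <- PeerGroup -> SchoolQuality
  P2: ParentEd <- Neighborhood -> SchoolQuality
  P3: ParentEd <- TestScore -> Attendance <- Neighborhood -> SchoolQuality
  P4: ParentEd <- TestScore -> Attendance <- PeerGroup -> SchoolQuality
  P5: ParentEd <- Attendance <- Neighborhood -> SchoolQuality
  P6: ParentEd <- Attendance <- PeerGroup -> SchoolQuality
The empty set is not sufficient: P2 (ParentEd <- Neighborhood -> SchoolQuality) has no collider blocking it and no conditioned non-collider, so it is open.
Try {Neighborhood, PeerGroup}:
  P1: blocked at fork node Neighborhood ∈ conditioning set.
  P2: blocked at fork node Neighborhood ∈ conditioning set.
  P3: blocked at collider Attendance (neither it nor any descendant is in the conditioning set).
  P4: blocked at collider Attendance (neither it nor any descendant is in the conditioning set).
  P5: blocked at fork node Neighborhood ∈ conditioning set.
  P6: blocked at fork node PeerGroup ∈ conditioning set.
{Neighborhood, PeerGroup} contains no descendant of ParentEd and blocks every backdoor path.
Every element of {Neighborhood, PeerGroup} is needed (dropping Neighborhood leaves P2 open; dropping PeerGroup leaves P6 open), so no proper subset is valid.
Among all size-2 subsets of the eligible variables, only {Neighborhood, PeerGroup} blocks every backdoor path, so it is the unique smallest valid adjustment set.

{Neighborhood, PeerGroup}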